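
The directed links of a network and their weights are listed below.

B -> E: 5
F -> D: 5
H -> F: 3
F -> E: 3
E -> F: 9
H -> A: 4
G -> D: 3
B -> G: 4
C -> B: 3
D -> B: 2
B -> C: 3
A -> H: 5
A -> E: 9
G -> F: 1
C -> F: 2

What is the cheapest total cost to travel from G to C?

Compare a few routes:
G - D - B - C: 3+2+3 = 8
G - F - D - B - C: 1+5+2+3 = 11
Cheapest is G - D - B - C at 8.

8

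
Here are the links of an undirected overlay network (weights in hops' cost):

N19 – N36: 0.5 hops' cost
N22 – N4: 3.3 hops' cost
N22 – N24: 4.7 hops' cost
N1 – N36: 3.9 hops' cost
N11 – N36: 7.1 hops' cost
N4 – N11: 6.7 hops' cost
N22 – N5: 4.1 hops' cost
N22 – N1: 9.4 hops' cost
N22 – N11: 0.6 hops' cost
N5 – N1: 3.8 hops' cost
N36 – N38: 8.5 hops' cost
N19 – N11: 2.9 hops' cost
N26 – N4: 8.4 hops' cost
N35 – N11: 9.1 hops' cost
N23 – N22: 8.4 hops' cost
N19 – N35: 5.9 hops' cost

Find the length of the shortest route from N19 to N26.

Shortest distances from N19:
N19: 0
N36: 0.5  (via N19)
N11: 2.9  (via N19)
N22: 3.5  (via N11)
N1: 4.4  (via N36)
N35: 5.9  (via N19)
N4: 6.8  (via N22)
N5: 7.6  (via N22)
N24: 8.2  (via N22)
N38: 9  (via N36)
N23: 11.9  (via N22)
N26: 15.2  (via N4)
Shortest route: N19 → N11 → N22 → N4 → N26 = 15.2 hops' cost.

15.2 hops' cost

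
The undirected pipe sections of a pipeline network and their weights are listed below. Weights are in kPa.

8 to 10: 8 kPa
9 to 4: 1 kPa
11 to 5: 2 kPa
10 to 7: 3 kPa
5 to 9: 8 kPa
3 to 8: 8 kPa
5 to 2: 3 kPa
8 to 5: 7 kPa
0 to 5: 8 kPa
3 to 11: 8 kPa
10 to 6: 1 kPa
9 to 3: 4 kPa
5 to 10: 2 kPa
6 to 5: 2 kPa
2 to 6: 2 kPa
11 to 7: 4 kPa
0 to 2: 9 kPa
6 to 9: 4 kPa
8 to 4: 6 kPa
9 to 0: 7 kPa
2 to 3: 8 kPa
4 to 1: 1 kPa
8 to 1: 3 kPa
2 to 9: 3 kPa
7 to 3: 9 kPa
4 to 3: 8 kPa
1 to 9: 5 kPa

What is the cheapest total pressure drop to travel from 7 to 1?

10 kPa

Compare a few routes:
7 → 10 → 6 → 9 → 4 → 1: 3+1+4+1+1 = 10
7 → 10 → 6 → 2 → 9 → 4 → 1: 3+1+2+3+1+1 = 11
Cheapest is 7 → 10 → 6 → 9 → 4 → 1 at 10 kPa.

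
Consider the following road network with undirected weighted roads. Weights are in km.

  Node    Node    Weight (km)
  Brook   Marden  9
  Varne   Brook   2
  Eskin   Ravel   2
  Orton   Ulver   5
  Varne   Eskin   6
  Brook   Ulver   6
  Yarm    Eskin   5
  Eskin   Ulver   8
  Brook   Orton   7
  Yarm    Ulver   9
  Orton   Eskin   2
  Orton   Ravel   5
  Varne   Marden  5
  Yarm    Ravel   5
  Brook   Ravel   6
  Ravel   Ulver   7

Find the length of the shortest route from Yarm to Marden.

16 km

Running Dijkstra from Yarm:
Yarm: 0
Ravel: 5  (via Yarm)
Eskin: 5  (via Yarm)
Orton: 7  (via Eskin)
Ulver: 9  (via Yarm)
Varne: 11  (via Eskin)
Brook: 11  (via Ravel)
Marden: 16  (via Varne)
Shortest route: Yarm → Eskin → Varne → Marden = 16 km.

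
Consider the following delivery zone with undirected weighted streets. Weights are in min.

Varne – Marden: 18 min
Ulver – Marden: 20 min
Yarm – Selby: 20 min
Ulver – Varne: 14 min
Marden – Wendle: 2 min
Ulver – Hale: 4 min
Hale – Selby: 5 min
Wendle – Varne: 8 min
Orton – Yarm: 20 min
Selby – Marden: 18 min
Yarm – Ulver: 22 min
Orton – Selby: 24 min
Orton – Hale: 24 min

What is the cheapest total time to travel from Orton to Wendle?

44 min

Compare a few routes:
Orton - Hale - Ulver - Marden - Wendle: 24+4+20+2 = 50
Orton - Hale - Ulver - Varne - Wendle: 24+4+14+8 = 50
Orton - Selby - Marden - Wendle: 24+18+2 = 44
Orton - Hale - Selby - Marden - Wendle: 24+5+18+2 = 49
The minimum is 44 min via Orton - Selby - Marden - Wendle.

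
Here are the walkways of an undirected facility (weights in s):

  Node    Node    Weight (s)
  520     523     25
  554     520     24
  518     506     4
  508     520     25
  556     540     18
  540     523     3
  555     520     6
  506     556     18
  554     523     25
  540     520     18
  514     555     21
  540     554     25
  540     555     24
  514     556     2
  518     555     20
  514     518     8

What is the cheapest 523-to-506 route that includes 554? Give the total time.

Best 523 to 554: 523 → 554 costing 25
Best 554 to 506: 554 → 520 → 555 → 518 → 506 costing 54
Total via 554: 25 + 54 = 79 s.

79 s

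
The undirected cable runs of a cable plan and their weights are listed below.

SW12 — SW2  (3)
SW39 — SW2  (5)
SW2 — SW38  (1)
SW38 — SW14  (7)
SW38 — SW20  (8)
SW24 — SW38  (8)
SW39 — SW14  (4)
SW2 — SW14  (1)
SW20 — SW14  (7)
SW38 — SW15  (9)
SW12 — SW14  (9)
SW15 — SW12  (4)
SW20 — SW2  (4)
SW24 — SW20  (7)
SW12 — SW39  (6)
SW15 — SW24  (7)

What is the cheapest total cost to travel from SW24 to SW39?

Shortest distances from SW24:
SW24: 0
SW20: 7  (via SW24)
SW15: 7  (via SW24)
SW38: 8  (via SW24)
SW2: 9  (via SW38)
SW14: 10  (via SW2)
SW12: 11  (via SW15)
SW39: 14  (via SW2)
Shortest route: SW24–SW38–SW2–SW39 = 14.

14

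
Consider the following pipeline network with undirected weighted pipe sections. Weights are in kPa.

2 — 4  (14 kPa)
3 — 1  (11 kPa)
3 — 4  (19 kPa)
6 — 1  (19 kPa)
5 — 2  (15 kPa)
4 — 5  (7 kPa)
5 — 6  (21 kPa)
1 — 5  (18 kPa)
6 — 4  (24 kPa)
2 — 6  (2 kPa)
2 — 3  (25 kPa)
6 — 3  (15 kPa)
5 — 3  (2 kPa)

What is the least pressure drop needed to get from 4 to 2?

Enumerating some paths:
4 → 2: 14 = 14
4 → 6 → 2: 24+2 = 26
4 → 5 → 2: 7+15 = 22
The minimum is 14 kPa via 4 → 2.

14 kPa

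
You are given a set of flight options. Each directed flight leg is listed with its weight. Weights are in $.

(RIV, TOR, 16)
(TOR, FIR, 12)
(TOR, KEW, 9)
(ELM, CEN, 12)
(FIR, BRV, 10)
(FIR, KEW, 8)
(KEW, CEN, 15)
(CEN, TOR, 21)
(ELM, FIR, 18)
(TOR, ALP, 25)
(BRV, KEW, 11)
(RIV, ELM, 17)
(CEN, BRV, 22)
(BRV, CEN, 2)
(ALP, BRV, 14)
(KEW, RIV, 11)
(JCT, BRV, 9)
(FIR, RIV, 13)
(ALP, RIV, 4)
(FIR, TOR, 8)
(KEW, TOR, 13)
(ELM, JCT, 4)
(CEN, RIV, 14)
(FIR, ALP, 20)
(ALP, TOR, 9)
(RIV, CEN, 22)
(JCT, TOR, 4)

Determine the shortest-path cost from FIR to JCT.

$34

Candidate routes:
FIR–ALP–RIV–ELM–JCT: 20+4+17+4 = 45
FIR–KEW–RIV–ELM–JCT: 8+11+17+4 = 40
FIR–RIV–ELM–JCT: 13+17+4 = 34
Cheapest is FIR–RIV–ELM–JCT at $34.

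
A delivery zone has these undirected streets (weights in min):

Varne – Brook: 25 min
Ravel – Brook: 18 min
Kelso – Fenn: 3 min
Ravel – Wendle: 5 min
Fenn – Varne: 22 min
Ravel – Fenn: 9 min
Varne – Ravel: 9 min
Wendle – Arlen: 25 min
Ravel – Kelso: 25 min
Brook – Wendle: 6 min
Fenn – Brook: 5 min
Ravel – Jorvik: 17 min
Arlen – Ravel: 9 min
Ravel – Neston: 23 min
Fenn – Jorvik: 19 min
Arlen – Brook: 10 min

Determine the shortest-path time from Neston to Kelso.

Compare a few routes:
Neston–Ravel–Kelso: 23+25 = 48
Neston–Ravel–Fenn–Kelso: 23+9+3 = 35
Neston–Ravel–Wendle–Brook–Fenn–Kelso: 23+5+6+5+3 = 42
Cheapest is Neston–Ravel–Fenn–Kelso at 35 min.

35 min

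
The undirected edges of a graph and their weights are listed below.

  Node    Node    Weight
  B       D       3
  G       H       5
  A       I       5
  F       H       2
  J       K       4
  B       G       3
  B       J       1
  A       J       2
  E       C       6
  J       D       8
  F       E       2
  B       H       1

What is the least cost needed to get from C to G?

14

Candidate routes:
C - E - F - H - B - G: 6+2+2+1+3 = 14
C - E - F - H - G: 6+2+2+5 = 15
Cheapest is C - E - F - H - B - G at 14.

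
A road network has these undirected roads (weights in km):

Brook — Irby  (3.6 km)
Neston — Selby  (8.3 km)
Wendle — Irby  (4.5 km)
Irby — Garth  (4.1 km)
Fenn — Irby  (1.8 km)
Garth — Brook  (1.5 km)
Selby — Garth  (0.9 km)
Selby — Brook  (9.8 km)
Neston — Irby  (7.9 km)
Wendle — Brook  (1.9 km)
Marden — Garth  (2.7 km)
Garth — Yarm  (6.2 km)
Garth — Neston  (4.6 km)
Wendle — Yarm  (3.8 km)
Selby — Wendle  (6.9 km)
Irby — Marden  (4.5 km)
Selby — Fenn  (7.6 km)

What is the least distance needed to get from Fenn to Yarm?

Running Dijkstra from Fenn:
Fenn: 0
Irby: 1.8  (via Fenn)
Brook: 5.4  (via Irby)
Garth: 5.9  (via Irby)
Wendle: 6.3  (via Irby)
Marden: 6.3  (via Irby)
Selby: 6.8  (via Garth)
Neston: 9.7  (via Irby)
Yarm: 10.1  (via Wendle)
Shortest route: Fenn → Irby → Wendle → Yarm = 10.1 km.

10.1 km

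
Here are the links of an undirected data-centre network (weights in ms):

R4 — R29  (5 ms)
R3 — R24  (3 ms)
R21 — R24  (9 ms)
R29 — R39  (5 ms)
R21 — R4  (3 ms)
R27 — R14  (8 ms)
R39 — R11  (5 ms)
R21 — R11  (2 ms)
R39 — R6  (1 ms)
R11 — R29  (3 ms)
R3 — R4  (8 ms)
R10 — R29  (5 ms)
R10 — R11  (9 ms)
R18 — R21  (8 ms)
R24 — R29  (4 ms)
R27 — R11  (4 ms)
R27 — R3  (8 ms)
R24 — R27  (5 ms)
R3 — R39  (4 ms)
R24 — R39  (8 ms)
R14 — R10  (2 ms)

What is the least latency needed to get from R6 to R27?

Candidate routes:
R6–R39–R11–R27: 1+5+4 = 10
R6–R39–R3–R27: 1+4+8 = 13
R6–R39–R29–R11–R27: 1+5+3+4 = 13
R6–R39–R3–R24–R27: 1+4+3+5 = 13
Cheapest is R6–R39–R11–R27 at 10 ms.

10 ms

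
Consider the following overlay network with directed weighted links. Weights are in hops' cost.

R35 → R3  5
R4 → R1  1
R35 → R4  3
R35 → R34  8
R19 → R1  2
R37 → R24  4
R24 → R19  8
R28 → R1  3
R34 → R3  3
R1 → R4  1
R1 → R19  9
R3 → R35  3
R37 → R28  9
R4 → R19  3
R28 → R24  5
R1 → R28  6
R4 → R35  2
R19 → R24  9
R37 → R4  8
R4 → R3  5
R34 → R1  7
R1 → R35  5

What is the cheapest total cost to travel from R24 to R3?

16 hops' cost

Enumerating some paths:
R24 - R19 - R1 - R4 - R35 - R3: 8+2+1+2+5 = 18
R24 - R19 - R1 - R4 - R3: 8+2+1+5 = 16
R24 - R19 - R1 - R35 - R3: 8+2+5+5 = 20
Cheapest is R24 - R19 - R1 - R4 - R3 at 16 hops' cost.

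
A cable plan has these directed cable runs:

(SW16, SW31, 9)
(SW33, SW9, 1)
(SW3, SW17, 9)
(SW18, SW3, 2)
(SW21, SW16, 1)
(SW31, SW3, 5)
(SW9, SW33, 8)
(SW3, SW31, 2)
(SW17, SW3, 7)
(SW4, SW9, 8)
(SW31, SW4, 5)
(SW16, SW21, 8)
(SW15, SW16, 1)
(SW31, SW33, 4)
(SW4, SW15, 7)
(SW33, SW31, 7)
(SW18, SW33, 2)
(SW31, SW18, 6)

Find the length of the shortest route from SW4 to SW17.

Settle nodes by increasing distance from SW4:
SW4: 0
SW15: 7  (via SW4)
SW9: 8  (via SW4)
SW16: 8  (via SW15)
SW21: 16  (via SW16)
SW33: 16  (via SW9)
SW31: 17  (via SW16)
SW3: 22  (via SW31)
SW18: 23  (via SW31)
SW17: 31  (via SW3)
Shortest route: SW4 → SW15 → SW16 → SW31 → SW3 → SW17 = 31.

31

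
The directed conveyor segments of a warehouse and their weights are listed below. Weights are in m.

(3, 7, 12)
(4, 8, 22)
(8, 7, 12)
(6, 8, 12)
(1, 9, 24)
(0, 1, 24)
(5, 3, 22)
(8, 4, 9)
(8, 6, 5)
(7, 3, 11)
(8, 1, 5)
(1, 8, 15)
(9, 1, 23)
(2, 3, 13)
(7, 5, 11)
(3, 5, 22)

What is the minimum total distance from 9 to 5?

Settle nodes by increasing distance from 9:
9: 0
1: 23  (via 9)
8: 38  (via 1)
6: 43  (via 8)
4: 47  (via 8)
7: 50  (via 8)
3: 61  (via 7)
5: 61  (via 7)
Shortest route: 9–1–8–7–5 = 61 m.

61 m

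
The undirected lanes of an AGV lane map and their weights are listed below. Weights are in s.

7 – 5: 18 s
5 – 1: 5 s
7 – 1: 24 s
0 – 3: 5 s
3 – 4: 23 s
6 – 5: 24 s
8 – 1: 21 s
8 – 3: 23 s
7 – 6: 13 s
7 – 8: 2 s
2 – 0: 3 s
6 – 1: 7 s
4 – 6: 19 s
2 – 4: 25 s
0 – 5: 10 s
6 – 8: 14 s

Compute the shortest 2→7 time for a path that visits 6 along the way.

Shortest 2→6: 2 → 0 → 5 → 1 → 6 = 25
Shortest 6→7: 6 → 7 = 13
Total via 6: 25 + 13 = 38 s.

38 s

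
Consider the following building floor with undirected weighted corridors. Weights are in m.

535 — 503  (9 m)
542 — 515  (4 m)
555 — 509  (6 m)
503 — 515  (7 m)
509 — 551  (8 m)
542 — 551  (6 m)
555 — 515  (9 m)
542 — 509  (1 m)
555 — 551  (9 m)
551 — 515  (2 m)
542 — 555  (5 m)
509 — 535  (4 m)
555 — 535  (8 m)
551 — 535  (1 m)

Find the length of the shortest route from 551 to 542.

Compare a few routes:
551 - 509 - 542: 8+1 = 9
551 - 542: 6 = 6
The minimum is 6 m via 551 - 542.

6 m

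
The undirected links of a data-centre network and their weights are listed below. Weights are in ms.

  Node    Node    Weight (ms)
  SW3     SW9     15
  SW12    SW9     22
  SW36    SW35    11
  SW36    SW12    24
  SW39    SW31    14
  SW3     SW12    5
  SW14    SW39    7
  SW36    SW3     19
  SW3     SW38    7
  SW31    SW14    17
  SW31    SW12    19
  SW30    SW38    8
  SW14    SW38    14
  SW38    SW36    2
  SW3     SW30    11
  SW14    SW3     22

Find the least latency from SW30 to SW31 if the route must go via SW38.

Shortest SW30→SW38: SW30–SW38 = 8
Shortest SW38→SW31: SW38–SW3–SW12–SW31 = 31
Total via SW38: 8 + 31 = 39 ms.

39 ms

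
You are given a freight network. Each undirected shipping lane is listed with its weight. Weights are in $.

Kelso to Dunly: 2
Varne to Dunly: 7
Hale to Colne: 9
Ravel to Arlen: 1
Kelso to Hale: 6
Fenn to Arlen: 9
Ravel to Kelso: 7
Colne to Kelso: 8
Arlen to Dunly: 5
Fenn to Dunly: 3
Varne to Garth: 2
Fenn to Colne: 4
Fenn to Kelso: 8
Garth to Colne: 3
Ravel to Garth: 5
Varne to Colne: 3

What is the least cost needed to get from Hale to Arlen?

Candidate routes:
Hale–Kelso–Ravel–Arlen: 6+7+1 = 14
Hale–Kelso–Dunly–Arlen: 6+2+5 = 13
Cheapest is Hale–Kelso–Dunly–Arlen at $13.

$13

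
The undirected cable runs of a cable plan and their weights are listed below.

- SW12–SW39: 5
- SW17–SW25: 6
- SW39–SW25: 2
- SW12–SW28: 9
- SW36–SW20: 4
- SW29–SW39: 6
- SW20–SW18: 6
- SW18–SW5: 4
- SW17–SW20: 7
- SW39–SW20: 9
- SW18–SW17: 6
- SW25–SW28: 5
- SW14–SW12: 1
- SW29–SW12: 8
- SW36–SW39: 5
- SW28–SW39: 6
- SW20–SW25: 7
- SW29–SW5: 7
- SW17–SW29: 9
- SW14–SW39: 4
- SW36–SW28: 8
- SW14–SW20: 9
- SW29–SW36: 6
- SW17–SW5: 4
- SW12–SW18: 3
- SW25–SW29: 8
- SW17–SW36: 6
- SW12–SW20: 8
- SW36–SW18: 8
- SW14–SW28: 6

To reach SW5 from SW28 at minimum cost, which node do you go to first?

SW14

Compare a few routes:
SW28 - SW12 - SW18 - SW5: 9+3+4 = 16
SW28 - SW39 - SW12 - SW18 - SW5: 6+5+3+4 = 18
SW28 - SW25 - SW17 - SW5: 5+6+4 = 15
SW28 - SW14 - SW12 - SW18 - SW5: 6+1+3+4 = 14
The minimum is 14 via SW28 - SW14 - SW12 - SW18 - SW5.
So from SW28 the first move is to SW14.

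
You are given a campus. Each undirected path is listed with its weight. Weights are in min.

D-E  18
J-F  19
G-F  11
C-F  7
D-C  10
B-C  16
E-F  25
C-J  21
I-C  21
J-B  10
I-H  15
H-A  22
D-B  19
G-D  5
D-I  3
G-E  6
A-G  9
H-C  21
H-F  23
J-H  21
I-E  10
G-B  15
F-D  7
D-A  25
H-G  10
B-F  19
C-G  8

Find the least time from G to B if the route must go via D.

24 min

Best G to D: G–D costing 5
Best D to B: D–B costing 19
Total via D: 5 + 19 = 24 min.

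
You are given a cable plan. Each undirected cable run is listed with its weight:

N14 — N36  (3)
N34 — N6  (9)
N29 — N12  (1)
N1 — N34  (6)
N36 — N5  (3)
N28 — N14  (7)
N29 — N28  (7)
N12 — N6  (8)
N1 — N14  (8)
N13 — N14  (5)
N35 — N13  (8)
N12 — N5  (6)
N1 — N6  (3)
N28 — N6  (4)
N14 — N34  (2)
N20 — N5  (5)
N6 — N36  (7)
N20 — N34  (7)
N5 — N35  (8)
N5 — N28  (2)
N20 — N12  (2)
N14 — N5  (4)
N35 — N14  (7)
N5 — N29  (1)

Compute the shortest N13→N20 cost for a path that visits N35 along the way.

20

Shortest N13→N35: N13–N35 = 8
Best N35 to N20: N35–N5–N29–N12–N20 costing 12
Total via N35: 8 + 12 = 20.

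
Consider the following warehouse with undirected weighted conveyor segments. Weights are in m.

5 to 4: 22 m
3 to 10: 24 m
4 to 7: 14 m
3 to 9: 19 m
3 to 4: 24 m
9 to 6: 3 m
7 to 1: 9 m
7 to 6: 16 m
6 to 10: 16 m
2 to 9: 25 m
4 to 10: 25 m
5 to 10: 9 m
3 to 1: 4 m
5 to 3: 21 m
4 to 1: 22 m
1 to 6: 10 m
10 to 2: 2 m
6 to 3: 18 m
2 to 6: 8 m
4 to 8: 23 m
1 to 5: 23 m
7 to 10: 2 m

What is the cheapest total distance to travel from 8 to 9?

52 m

Compare a few routes:
8 → 4 → 7 → 6 → 9: 23+14+16+3 = 56
8 → 4 → 7 → 10 → 6 → 9: 23+14+2+16+3 = 58
8 → 4 → 7 → 10 → 2 → 6 → 9: 23+14+2+2+8+3 = 52
8 → 4 → 1 → 6 → 9: 23+22+10+3 = 58
Cheapest is 8 → 4 → 7 → 10 → 2 → 6 → 9 at 52 m.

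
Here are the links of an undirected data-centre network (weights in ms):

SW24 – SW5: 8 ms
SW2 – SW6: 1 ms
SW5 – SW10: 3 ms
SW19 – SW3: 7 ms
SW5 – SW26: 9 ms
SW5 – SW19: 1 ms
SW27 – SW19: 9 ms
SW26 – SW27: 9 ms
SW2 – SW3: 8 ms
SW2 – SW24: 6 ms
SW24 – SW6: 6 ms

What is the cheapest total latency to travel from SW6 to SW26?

23 ms

Compare a few routes:
SW6–SW2–SW24–SW5–SW26: 1+6+8+9 = 24
SW6–SW24–SW5–SW26: 6+8+9 = 23
SW6–SW2–SW3–SW19–SW5–SW26: 1+8+7+1+9 = 26
SW6–SW24–SW5–SW19–SW27–SW26: 6+8+1+9+9 = 33
Cheapest is SW6–SW24–SW5–SW26 at 23 ms.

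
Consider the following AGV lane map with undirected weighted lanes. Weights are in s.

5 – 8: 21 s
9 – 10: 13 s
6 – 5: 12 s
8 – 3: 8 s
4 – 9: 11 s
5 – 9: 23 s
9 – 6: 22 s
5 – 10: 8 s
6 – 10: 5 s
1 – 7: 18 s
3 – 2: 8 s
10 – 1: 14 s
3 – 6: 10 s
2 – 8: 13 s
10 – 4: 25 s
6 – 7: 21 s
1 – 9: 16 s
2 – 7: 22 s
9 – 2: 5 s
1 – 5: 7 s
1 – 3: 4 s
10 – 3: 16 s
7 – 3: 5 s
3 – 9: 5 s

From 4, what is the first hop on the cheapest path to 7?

9

Candidate routes:
4–9–3–7: 11+5+5 = 21
4–9–1–3–7: 11+16+4+5 = 36
4–9–2–3–7: 11+5+8+5 = 29
Cheapest is 4–9–3–7 at 21 s.
So from 4 the first move is to 9.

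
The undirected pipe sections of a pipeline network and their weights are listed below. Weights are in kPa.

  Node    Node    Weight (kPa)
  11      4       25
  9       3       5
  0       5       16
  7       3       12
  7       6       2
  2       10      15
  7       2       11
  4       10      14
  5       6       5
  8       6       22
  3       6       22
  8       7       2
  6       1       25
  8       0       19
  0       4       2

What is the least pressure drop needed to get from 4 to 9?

Enumerating some paths:
4 → 0 → 5 → 6 → 3 → 9: 2+16+5+22+5 = 50
4 → 0 → 5 → 6 → 7 → 3 → 9: 2+16+5+2+12+5 = 42
4 → 0 → 8 → 7 → 3 → 9: 2+19+2+12+5 = 40
The minimum is 40 kPa via 4 → 0 → 8 → 7 → 3 → 9.

40 kPa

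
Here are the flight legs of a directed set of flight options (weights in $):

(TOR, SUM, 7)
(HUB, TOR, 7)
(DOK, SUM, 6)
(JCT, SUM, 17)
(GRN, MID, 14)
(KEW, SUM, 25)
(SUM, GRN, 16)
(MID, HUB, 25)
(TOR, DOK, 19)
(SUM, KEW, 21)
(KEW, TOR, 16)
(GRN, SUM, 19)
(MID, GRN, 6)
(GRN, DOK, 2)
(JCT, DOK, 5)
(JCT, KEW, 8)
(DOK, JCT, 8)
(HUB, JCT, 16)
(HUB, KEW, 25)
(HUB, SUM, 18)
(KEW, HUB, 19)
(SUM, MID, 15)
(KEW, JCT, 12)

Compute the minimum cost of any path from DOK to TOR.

Enumerating some paths:
DOK → JCT → KEW → TOR: 8+8+16 = 32
DOK → SUM → KEW → TOR: 6+21+16 = 43
DOK → JCT → KEW → HUB → TOR: 8+8+19+7 = 42
The minimum is $32 via DOK → JCT → KEW → TOR.

$32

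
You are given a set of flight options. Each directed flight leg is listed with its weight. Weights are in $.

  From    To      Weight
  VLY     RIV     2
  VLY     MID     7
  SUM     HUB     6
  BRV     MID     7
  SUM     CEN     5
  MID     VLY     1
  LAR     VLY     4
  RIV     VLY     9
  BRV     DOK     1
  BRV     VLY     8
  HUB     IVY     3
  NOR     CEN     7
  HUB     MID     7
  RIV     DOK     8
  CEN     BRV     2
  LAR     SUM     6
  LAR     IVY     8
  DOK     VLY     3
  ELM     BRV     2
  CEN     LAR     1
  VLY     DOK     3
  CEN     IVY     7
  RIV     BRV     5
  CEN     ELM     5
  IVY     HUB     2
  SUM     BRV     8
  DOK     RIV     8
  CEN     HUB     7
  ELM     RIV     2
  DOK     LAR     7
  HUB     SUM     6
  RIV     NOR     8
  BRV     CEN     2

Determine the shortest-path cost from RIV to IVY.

$14

Compare a few routes:
RIV - BRV - CEN - IVY: 5+2+7 = 14
RIV - BRV - CEN - HUB - IVY: 5+2+7+3 = 17
RIV - BRV - CEN - LAR - IVY: 5+2+1+8 = 16
Cheapest is RIV - BRV - CEN - IVY at $14.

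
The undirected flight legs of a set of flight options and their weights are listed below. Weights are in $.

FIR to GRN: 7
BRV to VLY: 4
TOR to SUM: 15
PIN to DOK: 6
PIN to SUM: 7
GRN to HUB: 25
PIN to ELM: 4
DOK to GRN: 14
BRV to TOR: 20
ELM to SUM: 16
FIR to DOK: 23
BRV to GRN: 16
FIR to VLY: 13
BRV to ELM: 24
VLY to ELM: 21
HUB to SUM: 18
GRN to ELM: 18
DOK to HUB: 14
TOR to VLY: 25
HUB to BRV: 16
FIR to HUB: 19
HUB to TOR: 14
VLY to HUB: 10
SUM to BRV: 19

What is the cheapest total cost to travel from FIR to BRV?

$17

Enumerating some paths:
FIR - VLY - BRV: 13+4 = 17
FIR - HUB - BRV: 19+16 = 35
FIR - HUB - VLY - BRV: 19+10+4 = 33
FIR - GRN - BRV: 7+16 = 23
The minimum is $17 via FIR - VLY - BRV.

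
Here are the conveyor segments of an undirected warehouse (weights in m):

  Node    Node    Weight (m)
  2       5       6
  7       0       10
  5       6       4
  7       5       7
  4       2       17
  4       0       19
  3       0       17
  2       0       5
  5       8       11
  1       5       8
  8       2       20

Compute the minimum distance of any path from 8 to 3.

Compare a few routes:
8–5–7–0–3: 11+7+10+17 = 45
8–2–0–3: 20+5+17 = 42
8–2–5–7–0–3: 20+6+7+10+17 = 60
8–5–2–0–3: 11+6+5+17 = 39
Cheapest is 8–5–2–0–3 at 39 m.

39 m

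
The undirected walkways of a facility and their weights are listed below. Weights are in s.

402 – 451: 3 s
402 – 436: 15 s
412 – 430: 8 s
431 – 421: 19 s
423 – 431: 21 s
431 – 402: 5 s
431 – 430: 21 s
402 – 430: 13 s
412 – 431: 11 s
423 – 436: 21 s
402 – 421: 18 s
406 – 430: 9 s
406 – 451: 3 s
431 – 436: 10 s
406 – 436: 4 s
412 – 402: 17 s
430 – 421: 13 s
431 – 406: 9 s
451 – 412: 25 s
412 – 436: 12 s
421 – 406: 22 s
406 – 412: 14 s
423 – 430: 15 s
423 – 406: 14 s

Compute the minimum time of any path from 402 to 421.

18 s

Shortest distances from 402:
402: 0
451: 3  (via 402)
431: 5  (via 402)
406: 6  (via 451)
436: 10  (via 406)
430: 13  (via 402)
412: 16  (via 431)
421: 18  (via 402)
Shortest route: 402–421 = 18 s.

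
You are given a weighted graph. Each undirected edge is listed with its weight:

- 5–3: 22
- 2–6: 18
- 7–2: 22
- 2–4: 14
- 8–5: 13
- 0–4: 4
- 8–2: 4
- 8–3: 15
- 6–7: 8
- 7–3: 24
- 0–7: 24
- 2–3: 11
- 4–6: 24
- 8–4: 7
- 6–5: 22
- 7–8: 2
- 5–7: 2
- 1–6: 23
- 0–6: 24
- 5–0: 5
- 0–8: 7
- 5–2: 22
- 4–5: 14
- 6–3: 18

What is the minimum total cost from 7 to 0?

7

Candidate routes:
7–5–0: 2+5 = 7
7–8–0: 2+7 = 9
7–8–4–0: 2+7+4 = 13
The minimum is 7 via 7–5–0.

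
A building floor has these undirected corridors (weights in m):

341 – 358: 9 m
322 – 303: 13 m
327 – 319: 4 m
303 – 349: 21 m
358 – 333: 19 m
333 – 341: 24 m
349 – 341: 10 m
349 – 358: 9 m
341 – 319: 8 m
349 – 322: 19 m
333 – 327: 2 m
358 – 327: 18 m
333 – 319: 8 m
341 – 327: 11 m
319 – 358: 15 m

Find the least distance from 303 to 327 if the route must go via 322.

Shortest 303→322: 303 → 322 = 13
Shortest 322→327: 322 → 349 → 341 → 327 = 40
Total via 322: 13 + 40 = 53 m.

53 m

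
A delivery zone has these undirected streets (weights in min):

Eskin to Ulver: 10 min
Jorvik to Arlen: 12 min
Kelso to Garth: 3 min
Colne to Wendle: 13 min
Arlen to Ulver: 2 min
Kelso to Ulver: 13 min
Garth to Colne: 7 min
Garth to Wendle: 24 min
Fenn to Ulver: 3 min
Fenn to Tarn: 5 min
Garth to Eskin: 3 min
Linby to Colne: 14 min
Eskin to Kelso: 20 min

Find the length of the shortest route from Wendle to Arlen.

35 min

Candidate routes:
Wendle → Colne → Garth → Eskin → Ulver → Arlen: 13+7+3+10+2 = 35
Wendle → Colne → Garth → Kelso → Ulver → Arlen: 13+7+3+13+2 = 38
Cheapest is Wendle → Colne → Garth → Eskin → Ulver → Arlen at 35 min.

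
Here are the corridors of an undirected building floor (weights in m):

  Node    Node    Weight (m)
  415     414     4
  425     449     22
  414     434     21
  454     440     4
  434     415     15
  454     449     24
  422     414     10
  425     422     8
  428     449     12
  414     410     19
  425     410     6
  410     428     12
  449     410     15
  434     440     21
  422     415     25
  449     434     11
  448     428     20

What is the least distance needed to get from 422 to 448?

Shortest distances from 422:
422: 0
425: 8  (via 422)
414: 10  (via 422)
410: 14  (via 425)
415: 14  (via 414)
428: 26  (via 410)
449: 29  (via 410)
434: 29  (via 415)
448: 46  (via 428)
Shortest route: 422 → 425 → 410 → 428 → 448 = 46 m.

46 m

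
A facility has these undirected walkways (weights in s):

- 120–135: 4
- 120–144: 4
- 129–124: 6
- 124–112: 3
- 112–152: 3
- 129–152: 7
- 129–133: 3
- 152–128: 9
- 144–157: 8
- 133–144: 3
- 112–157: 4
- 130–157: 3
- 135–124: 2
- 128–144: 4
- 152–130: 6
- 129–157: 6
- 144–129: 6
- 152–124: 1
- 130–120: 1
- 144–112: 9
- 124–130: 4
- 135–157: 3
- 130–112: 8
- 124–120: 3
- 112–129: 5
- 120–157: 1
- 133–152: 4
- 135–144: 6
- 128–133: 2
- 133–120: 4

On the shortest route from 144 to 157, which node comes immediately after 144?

120

Enumerating some paths:
144 - 120 - 157: 4+1 = 5
144 - 157: 8 = 8
Cheapest is 144 - 120 - 157 at 5 s.
So from 144 the first move is to 120.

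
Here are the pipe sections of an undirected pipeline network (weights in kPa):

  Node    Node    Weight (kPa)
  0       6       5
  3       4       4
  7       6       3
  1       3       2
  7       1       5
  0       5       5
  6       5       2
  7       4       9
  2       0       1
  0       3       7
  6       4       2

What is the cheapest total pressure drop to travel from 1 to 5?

10 kPa

Settle nodes by increasing distance from 1:
1: 0
3: 2  (via 1)
7: 5  (via 1)
4: 6  (via 3)
6: 8  (via 7)
0: 9  (via 3)
2: 10  (via 0)
5: 10  (via 6)
Shortest route: 1–7–6–5 = 10 kPa.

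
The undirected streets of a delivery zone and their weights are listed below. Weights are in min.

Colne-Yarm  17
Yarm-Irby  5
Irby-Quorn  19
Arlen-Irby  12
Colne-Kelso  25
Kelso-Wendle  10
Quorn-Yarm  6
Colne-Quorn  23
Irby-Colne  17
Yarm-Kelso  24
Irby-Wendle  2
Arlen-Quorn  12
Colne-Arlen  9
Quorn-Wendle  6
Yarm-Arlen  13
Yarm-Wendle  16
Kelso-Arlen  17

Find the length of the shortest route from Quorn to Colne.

21 min

Shortest distances from Quorn:
Quorn: 0
Wendle: 6  (via Quorn)
Yarm: 6  (via Quorn)
Irby: 8  (via Wendle)
Arlen: 12  (via Quorn)
Kelso: 16  (via Wendle)
Colne: 21  (via Arlen)
Shortest route: Quorn → Arlen → Colne = 21 min.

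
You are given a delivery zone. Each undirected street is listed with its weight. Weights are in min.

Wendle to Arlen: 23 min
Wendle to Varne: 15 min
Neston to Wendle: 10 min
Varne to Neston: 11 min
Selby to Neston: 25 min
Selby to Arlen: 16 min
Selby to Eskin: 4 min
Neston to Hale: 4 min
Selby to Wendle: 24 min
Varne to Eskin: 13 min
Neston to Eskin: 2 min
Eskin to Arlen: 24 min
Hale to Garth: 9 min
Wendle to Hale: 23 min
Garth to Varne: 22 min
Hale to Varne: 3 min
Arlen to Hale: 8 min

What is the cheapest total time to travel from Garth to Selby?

Candidate routes:
Garth - Hale - Neston - Eskin - Selby: 9+4+2+4 = 19
Garth - Hale - Varne - Eskin - Selby: 9+3+13+4 = 29
Cheapest is Garth - Hale - Neston - Eskin - Selby at 19 min.

19 min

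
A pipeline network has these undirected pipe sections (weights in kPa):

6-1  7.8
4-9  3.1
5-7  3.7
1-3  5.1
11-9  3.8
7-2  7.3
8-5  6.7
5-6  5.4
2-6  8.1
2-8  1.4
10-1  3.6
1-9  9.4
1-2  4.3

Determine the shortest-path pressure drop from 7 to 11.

Running Dijkstra from 7:
7: 0
5: 3.7  (via 7)
2: 7.3  (via 7)
8: 8.7  (via 2)
6: 9.1  (via 5)
1: 11.6  (via 2)
10: 15.2  (via 1)
3: 16.7  (via 1)
9: 21  (via 1)
4: 24.1  (via 9)
11: 24.8  (via 9)
Shortest route: 7–2–1–9–11 = 24.8 kPa.

24.8 kPa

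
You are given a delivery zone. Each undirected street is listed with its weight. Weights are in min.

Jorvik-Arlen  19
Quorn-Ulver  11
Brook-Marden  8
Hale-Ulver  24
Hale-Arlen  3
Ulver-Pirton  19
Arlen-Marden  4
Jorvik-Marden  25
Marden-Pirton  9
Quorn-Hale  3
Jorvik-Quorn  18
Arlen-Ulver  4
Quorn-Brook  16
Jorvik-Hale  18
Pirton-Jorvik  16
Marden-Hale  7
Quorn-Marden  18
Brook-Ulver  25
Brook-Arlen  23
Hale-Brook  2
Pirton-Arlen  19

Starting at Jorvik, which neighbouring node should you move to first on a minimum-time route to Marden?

Arlen

Candidate routes:
Jorvik–Arlen–Marden: 19+4 = 23
Jorvik–Hale–Arlen–Marden: 18+3+4 = 25
Cheapest is Jorvik–Arlen–Marden at 23 min.
So from Jorvik the first move is to Arlen.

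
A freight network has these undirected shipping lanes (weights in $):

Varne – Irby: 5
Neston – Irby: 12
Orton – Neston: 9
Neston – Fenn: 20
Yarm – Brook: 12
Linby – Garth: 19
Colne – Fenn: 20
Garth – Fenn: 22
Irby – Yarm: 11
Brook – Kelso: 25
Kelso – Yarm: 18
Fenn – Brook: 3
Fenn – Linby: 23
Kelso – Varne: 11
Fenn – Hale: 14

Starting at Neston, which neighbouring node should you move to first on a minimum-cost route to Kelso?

Candidate routes:
Neston - Fenn - Brook - Yarm - Kelso: 20+3+12+18 = 53
Neston - Fenn - Brook - Kelso: 20+3+25 = 48
Neston - Irby - Yarm - Kelso: 12+11+18 = 41
Neston - Irby - Varne - Kelso: 12+5+11 = 28
Cheapest is Neston - Irby - Varne - Kelso at $28.
So from Neston the first move is to Irby.

Irby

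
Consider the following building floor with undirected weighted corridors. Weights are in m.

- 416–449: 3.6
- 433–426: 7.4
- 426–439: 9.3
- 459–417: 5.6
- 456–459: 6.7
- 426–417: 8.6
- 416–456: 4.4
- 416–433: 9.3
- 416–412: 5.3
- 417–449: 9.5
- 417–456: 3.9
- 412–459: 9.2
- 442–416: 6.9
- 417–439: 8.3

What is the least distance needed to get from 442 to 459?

18 m

Enumerating some paths:
442 → 416 → 456 → 417 → 459: 6.9+4.4+3.9+5.6 = 20.8
442 → 416 → 449 → 417 → 459: 6.9+3.6+9.5+5.6 = 25.6
442 → 416 → 412 → 459: 6.9+5.3+9.2 = 21.4
442 → 416 → 456 → 459: 6.9+4.4+6.7 = 18
Cheapest is 442 → 416 → 456 → 459 at 18 m.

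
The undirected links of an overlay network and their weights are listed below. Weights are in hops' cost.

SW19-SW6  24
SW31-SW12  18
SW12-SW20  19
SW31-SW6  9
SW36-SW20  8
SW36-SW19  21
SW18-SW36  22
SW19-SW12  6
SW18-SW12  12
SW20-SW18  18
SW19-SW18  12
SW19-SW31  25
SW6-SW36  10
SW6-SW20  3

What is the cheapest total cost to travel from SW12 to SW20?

19 hops' cost

Settle nodes by increasing distance from SW12:
SW12: 0
SW19: 6  (via SW12)
SW18: 12  (via SW12)
SW31: 18  (via SW12)
SW20: 19  (via SW12)
Shortest route: SW12–SW20 = 19 hops' cost.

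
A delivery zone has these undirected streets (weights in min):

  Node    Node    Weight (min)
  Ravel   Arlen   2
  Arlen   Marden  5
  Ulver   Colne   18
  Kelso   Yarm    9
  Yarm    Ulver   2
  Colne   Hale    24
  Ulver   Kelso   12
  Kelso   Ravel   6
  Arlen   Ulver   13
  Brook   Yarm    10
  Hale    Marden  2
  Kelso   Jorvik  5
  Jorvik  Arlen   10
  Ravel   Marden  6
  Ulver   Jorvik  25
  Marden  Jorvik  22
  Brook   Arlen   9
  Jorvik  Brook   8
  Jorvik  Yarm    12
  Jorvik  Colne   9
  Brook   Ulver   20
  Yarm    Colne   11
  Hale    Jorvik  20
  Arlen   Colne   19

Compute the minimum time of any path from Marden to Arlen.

Settle nodes by increasing distance from Marden:
Marden: 0
Hale: 2  (via Marden)
Arlen: 5  (via Marden)
Shortest route: Marden → Arlen = 5 min.

5 min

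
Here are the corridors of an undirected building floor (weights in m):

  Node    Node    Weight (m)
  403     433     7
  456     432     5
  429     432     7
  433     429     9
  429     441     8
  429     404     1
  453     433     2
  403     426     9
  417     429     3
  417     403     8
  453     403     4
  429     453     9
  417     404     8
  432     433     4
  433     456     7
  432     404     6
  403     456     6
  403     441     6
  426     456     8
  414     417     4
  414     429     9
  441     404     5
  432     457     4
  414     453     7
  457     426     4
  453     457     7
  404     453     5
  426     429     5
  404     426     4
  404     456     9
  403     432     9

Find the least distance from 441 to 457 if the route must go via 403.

Shortest 441→403: 441 → 403 = 6
Best 403 to 457: 403 → 453 → 457 costing 11
Total via 403: 6 + 11 = 17 m.

17 m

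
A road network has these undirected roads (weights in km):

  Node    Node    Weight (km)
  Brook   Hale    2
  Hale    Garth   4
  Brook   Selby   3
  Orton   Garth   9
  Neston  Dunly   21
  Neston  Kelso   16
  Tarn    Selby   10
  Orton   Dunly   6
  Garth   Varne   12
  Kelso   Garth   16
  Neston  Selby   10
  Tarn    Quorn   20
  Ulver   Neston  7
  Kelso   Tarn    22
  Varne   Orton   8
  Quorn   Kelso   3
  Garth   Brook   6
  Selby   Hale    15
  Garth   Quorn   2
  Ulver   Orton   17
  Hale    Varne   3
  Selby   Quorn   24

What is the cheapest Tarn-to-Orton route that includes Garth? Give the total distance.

Shortest Tarn→Garth: Tarn–Selby–Brook–Garth = 19
Shortest Garth→Orton: Garth–Orton = 9
Total via Garth: 19 + 9 = 28 km.

28 km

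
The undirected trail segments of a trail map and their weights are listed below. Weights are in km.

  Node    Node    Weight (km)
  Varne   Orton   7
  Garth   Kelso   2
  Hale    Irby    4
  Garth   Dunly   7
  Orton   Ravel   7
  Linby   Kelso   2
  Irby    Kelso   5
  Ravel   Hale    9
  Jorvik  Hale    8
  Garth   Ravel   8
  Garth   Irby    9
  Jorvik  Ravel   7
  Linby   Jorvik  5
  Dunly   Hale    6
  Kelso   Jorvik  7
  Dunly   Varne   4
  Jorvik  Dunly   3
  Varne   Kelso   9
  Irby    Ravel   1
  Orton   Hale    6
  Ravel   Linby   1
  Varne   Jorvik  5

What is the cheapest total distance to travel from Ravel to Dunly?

Enumerating some paths:
Ravel–Linby–Jorvik–Dunly: 1+5+3 = 9
Ravel–Jorvik–Dunly: 7+3 = 10
The minimum is 9 km via Ravel–Linby–Jorvik–Dunly.

9 km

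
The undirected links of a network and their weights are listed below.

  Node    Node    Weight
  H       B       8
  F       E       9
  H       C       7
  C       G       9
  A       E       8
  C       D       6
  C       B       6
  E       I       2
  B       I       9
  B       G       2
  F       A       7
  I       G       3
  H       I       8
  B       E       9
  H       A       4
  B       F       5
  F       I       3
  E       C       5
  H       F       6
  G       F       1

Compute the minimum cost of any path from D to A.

17

Compare a few routes:
D–C–E–A: 6+5+8 = 19
D–C–H–A: 6+7+4 = 17
Cheapest is D–C–H–A at 17.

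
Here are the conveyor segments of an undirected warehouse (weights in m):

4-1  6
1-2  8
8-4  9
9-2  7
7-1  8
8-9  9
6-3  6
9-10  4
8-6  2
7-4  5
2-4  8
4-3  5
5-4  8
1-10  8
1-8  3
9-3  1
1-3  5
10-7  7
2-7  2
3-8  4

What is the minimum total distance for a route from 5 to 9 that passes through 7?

Best 5 to 7: 5–4–7 costing 13
Best 7 to 9: 7–2–9 costing 9
Total via 7: 13 + 9 = 22 m.

22 m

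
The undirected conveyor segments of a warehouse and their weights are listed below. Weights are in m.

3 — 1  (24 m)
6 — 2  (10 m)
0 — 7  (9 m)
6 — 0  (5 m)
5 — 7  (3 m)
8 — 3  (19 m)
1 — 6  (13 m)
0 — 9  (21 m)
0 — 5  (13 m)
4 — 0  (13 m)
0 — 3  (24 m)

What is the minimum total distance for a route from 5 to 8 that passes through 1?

73 m

Best 5 to 1: 5–7–0–6–1 costing 30
Shortest 1→8: 1–3–8 = 43
Total via 1: 30 + 43 = 73 m.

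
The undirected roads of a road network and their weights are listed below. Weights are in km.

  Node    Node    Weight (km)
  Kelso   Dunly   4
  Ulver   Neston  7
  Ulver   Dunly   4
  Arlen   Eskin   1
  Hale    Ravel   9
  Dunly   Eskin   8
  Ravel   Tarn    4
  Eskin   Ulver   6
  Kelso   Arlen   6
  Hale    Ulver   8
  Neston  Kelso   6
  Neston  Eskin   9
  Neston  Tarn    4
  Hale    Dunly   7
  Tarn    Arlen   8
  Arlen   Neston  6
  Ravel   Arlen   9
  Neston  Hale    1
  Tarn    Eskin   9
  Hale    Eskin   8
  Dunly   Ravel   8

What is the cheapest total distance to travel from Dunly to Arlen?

9 km

Compare a few routes:
Dunly → Eskin → Arlen: 8+1 = 9
Dunly → Kelso → Arlen: 4+6 = 10
Dunly → Ulver → Eskin → Arlen: 4+6+1 = 11
The minimum is 9 km via Dunly → Eskin → Arlen.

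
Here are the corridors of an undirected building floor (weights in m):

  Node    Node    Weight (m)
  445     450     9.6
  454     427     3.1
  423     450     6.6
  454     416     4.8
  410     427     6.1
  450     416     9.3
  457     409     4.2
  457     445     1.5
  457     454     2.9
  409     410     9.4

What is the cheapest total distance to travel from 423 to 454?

20.6 m

Candidate routes:
423–450–416–454: 6.6+9.3+4.8 = 20.7
423–450–445–457–454: 6.6+9.6+1.5+2.9 = 20.6
The minimum is 20.6 m via 423–450–445–457–454.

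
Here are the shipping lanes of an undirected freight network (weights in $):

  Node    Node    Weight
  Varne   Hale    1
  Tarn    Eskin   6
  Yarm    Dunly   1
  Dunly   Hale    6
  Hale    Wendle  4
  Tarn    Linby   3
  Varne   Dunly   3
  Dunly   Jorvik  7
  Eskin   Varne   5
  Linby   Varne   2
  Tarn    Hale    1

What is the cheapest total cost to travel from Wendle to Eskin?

Shortest distances from Wendle:
Wendle: 0
Hale: 4  (via Wendle)
Varne: 5  (via Hale)
Tarn: 5  (via Hale)
Linby: 7  (via Varne)
Dunly: 8  (via Varne)
Yarm: 9  (via Dunly)
Eskin: 10  (via Varne)
Shortest route: Wendle → Hale → Varne → Eskin = $10.

$10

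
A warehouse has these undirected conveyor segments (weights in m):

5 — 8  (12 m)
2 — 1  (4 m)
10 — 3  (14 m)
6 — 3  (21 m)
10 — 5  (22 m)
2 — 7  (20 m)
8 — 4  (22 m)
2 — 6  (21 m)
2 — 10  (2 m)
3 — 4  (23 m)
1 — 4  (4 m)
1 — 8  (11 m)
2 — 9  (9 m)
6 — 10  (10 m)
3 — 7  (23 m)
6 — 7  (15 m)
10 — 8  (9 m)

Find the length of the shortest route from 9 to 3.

Settle nodes by increasing distance from 9:
9: 0
2: 9  (via 9)
10: 11  (via 2)
1: 13  (via 2)
4: 17  (via 1)
8: 20  (via 10)
6: 21  (via 10)
3: 25  (via 10)
Shortest route: 9 → 2 → 10 → 3 = 25 m.

25 m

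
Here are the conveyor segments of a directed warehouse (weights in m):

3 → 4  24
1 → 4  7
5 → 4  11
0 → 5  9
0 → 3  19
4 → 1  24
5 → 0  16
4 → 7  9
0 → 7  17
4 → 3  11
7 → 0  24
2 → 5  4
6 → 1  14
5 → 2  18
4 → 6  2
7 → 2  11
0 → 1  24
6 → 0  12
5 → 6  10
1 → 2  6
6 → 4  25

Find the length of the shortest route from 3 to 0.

Enumerating some paths:
3–4–7–0: 24+9+24 = 57
3–4–6–0: 24+2+12 = 38
The minimum is 38 m via 3–4–6–0.

38 m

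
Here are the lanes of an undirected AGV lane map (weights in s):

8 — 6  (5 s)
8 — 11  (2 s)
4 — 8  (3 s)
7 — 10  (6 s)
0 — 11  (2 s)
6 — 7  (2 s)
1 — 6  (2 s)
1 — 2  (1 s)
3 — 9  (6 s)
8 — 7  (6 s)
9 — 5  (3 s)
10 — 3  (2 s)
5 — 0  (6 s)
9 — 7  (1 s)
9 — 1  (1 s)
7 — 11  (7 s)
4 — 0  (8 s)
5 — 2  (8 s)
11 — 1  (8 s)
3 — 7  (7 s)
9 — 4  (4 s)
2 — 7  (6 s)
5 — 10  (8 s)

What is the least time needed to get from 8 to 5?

10 s

Shortest distances from 8:
8: 0
11: 2  (via 8)
4: 3  (via 8)
0: 4  (via 11)
6: 5  (via 8)
7: 6  (via 8)
1: 7  (via 6)
9: 7  (via 4)
2: 8  (via 1)
5: 10  (via 0)
Shortest route: 8 → 11 → 0 → 5 = 10 s.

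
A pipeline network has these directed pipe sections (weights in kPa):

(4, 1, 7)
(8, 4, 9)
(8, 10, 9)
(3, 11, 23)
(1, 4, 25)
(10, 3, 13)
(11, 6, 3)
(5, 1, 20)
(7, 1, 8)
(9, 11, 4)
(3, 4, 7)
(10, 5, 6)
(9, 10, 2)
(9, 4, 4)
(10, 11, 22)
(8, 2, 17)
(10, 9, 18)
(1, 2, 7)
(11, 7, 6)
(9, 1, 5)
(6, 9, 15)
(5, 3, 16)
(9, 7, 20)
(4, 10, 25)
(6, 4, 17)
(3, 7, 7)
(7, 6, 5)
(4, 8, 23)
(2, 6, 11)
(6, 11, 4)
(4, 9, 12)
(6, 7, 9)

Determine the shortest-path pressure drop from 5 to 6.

Compare a few routes:
5 → 3 → 7 → 6: 16+7+5 = 28
5 → 3 → 11 → 6: 16+23+3 = 42
5 → 1 → 2 → 6: 20+7+11 = 38
Cheapest is 5 → 3 → 7 → 6 at 28 kPa.

28 kPa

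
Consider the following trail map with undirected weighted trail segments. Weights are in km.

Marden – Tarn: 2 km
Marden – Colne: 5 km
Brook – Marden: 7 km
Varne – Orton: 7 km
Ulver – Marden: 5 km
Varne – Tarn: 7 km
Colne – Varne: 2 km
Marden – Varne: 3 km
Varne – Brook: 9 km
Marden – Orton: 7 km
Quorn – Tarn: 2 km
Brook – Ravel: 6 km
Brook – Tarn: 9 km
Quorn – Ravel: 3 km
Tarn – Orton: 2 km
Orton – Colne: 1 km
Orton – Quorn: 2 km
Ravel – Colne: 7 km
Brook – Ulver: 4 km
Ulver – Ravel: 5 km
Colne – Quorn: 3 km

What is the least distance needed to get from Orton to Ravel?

5 km

Settle nodes by increasing distance from Orton:
Orton: 0
Colne: 1  (via Orton)
Tarn: 2  (via Orton)
Quorn: 2  (via Orton)
Varne: 3  (via Colne)
Marden: 4  (via Tarn)
Ravel: 5  (via Quorn)
Shortest route: Orton → Quorn → Ravel = 5 km.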